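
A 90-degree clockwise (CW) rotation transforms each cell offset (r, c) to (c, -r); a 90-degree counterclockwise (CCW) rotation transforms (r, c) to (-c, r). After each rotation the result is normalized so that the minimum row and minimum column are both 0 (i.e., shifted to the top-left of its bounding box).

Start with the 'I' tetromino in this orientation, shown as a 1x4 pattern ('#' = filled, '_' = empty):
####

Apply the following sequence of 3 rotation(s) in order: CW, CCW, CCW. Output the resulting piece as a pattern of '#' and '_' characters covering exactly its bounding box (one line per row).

Answer: #
#
#
#

Derivation:
Start:
####
After rotation 1 (CW):
#
#
#
#
After rotation 2 (CCW):
####
After rotation 3 (CCW):
#
#
#
#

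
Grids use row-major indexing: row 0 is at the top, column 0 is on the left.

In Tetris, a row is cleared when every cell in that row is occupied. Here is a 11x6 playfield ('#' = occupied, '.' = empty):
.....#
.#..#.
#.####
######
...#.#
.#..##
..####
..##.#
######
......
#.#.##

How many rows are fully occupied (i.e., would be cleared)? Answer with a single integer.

Check each row:
  row 0: 5 empty cells -> not full
  row 1: 4 empty cells -> not full
  row 2: 1 empty cell -> not full
  row 3: 0 empty cells -> FULL (clear)
  row 4: 4 empty cells -> not full
  row 5: 3 empty cells -> not full
  row 6: 2 empty cells -> not full
  row 7: 3 empty cells -> not full
  row 8: 0 empty cells -> FULL (clear)
  row 9: 6 empty cells -> not full
  row 10: 2 empty cells -> not full
Total rows cleared: 2

Answer: 2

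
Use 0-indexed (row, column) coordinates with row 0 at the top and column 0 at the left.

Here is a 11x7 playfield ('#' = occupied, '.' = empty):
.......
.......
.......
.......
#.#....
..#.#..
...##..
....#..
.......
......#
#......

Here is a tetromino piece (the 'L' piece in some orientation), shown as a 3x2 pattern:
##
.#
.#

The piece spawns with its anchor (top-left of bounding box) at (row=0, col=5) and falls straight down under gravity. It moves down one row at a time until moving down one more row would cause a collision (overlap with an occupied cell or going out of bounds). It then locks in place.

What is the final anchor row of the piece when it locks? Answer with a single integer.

Spawn at (row=0, col=5). Try each row:
  row 0: fits
  row 1: fits
  row 2: fits
  row 3: fits
  row 4: fits
  row 5: fits
  row 6: fits
  row 7: blocked -> lock at row 6

Answer: 6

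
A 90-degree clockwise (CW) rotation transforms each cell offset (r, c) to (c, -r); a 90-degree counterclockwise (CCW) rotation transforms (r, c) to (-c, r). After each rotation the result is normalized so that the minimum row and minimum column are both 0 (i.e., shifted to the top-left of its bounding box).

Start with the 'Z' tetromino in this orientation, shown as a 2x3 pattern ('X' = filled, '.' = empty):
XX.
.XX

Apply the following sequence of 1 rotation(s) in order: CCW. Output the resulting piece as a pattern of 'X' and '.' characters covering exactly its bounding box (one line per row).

Answer: .X
XX
X.

Derivation:
Start:
XX.
.XX
After rotation 1 (CCW):
.X
XX
X.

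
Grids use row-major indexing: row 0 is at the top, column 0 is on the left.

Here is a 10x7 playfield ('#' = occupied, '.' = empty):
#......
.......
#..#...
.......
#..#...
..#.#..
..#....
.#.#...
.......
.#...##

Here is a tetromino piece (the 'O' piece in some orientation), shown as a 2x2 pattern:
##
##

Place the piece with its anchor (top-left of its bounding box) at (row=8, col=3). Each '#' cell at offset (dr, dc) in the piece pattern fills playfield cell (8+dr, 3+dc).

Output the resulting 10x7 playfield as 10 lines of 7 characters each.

Fill (8+0,3+0) = (8,3)
Fill (8+0,3+1) = (8,4)
Fill (8+1,3+0) = (9,3)
Fill (8+1,3+1) = (9,4)

Answer: #......
.......
#..#...
.......
#..#...
..#.#..
..#....
.#.#...
...##..
.#.####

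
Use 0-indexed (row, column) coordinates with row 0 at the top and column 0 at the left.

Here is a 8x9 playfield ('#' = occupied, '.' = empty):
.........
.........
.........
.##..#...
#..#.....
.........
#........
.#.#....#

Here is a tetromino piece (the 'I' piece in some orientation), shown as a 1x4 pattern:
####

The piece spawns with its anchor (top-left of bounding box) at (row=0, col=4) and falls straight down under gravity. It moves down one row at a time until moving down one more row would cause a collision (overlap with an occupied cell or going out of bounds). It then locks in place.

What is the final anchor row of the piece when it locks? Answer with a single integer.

Spawn at (row=0, col=4). Try each row:
  row 0: fits
  row 1: fits
  row 2: fits
  row 3: blocked -> lock at row 2

Answer: 2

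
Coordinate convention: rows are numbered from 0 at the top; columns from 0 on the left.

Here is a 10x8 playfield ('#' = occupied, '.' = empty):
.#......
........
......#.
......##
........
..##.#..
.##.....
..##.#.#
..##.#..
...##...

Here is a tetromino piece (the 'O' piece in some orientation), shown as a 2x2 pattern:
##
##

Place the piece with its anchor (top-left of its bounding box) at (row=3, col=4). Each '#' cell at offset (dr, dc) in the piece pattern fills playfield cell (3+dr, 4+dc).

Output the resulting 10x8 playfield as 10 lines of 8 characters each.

Answer: .#......
........
......#.
....####
....##..
..##.#..
.##.....
..##.#.#
..##.#..
...##...

Derivation:
Fill (3+0,4+0) = (3,4)
Fill (3+0,4+1) = (3,5)
Fill (3+1,4+0) = (4,4)
Fill (3+1,4+1) = (4,5)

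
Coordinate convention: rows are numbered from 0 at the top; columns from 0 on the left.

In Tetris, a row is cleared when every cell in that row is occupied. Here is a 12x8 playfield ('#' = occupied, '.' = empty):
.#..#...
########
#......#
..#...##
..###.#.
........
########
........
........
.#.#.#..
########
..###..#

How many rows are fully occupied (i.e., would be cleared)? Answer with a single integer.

Answer: 3

Derivation:
Check each row:
  row 0: 6 empty cells -> not full
  row 1: 0 empty cells -> FULL (clear)
  row 2: 6 empty cells -> not full
  row 3: 5 empty cells -> not full
  row 4: 4 empty cells -> not full
  row 5: 8 empty cells -> not full
  row 6: 0 empty cells -> FULL (clear)
  row 7: 8 empty cells -> not full
  row 8: 8 empty cells -> not full
  row 9: 5 empty cells -> not full
  row 10: 0 empty cells -> FULL (clear)
  row 11: 4 empty cells -> not full
Total rows cleared: 3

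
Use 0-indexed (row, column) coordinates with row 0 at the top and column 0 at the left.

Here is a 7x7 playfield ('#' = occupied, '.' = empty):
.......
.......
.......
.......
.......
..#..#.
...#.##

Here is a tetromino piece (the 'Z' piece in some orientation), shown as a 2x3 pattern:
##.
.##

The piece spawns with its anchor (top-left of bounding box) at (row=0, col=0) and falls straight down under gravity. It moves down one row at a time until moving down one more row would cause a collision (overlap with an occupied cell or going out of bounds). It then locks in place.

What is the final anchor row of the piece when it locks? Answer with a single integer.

Spawn at (row=0, col=0). Try each row:
  row 0: fits
  row 1: fits
  row 2: fits
  row 3: fits
  row 4: blocked -> lock at row 3

Answer: 3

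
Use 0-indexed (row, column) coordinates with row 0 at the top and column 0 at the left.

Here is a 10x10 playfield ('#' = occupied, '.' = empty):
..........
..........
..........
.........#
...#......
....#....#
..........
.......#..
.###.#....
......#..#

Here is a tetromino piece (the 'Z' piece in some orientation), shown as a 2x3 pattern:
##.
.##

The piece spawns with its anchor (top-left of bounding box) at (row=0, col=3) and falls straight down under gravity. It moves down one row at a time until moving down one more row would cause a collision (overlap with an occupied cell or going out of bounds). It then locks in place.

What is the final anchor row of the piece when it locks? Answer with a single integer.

Spawn at (row=0, col=3). Try each row:
  row 0: fits
  row 1: fits
  row 2: fits
  row 3: fits
  row 4: blocked -> lock at row 3

Answer: 3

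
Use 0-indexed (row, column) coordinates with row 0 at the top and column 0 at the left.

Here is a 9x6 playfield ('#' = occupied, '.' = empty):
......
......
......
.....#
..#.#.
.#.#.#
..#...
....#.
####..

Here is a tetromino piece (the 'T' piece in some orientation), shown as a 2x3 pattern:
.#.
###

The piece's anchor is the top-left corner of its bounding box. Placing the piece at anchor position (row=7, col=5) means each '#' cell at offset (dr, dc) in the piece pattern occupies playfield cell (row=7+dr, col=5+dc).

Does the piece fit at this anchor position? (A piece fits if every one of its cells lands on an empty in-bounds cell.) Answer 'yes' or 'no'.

Check each piece cell at anchor (7, 5):
  offset (0,1) -> (7,6): out of bounds -> FAIL
  offset (1,0) -> (8,5): empty -> OK
  offset (1,1) -> (8,6): out of bounds -> FAIL
  offset (1,2) -> (8,7): out of bounds -> FAIL
All cells valid: no

Answer: no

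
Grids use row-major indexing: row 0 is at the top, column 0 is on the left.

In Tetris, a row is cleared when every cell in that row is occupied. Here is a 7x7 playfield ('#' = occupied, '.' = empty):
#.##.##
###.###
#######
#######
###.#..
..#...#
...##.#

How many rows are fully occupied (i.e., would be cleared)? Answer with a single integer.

Answer: 2

Derivation:
Check each row:
  row 0: 2 empty cells -> not full
  row 1: 1 empty cell -> not full
  row 2: 0 empty cells -> FULL (clear)
  row 3: 0 empty cells -> FULL (clear)
  row 4: 3 empty cells -> not full
  row 5: 5 empty cells -> not full
  row 6: 4 empty cells -> not full
Total rows cleared: 2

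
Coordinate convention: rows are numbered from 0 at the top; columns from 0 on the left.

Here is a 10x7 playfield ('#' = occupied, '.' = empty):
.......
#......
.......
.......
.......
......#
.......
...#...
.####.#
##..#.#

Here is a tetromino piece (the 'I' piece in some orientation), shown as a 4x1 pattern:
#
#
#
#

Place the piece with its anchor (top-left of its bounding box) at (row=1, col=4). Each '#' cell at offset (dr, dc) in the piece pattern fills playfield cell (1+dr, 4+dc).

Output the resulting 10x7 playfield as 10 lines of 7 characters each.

Answer: .......
#...#..
....#..
....#..
....#..
......#
.......
...#...
.####.#
##..#.#

Derivation:
Fill (1+0,4+0) = (1,4)
Fill (1+1,4+0) = (2,4)
Fill (1+2,4+0) = (3,4)
Fill (1+3,4+0) = (4,4)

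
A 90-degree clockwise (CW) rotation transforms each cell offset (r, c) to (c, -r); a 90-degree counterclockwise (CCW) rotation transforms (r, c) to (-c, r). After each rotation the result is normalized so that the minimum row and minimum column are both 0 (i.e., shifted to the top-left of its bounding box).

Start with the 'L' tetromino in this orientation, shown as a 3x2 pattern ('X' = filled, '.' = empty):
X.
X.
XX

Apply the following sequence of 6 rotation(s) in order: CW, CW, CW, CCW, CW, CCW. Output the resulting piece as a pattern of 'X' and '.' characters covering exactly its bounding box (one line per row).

Answer: XX
.X
.X

Derivation:
Start:
X.
X.
XX
After rotation 1 (CW):
XXX
X..
After rotation 2 (CW):
XX
.X
.X
After rotation 3 (CW):
..X
XXX
After rotation 4 (CCW):
XX
.X
.X
After rotation 5 (CW):
..X
XXX
After rotation 6 (CCW):
XX
.X
.X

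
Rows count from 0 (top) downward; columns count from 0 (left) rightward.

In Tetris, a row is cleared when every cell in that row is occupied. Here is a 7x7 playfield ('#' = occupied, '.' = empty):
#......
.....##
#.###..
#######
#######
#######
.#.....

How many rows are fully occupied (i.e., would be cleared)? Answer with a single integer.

Answer: 3

Derivation:
Check each row:
  row 0: 6 empty cells -> not full
  row 1: 5 empty cells -> not full
  row 2: 3 empty cells -> not full
  row 3: 0 empty cells -> FULL (clear)
  row 4: 0 empty cells -> FULL (clear)
  row 5: 0 empty cells -> FULL (clear)
  row 6: 6 empty cells -> not full
Total rows cleared: 3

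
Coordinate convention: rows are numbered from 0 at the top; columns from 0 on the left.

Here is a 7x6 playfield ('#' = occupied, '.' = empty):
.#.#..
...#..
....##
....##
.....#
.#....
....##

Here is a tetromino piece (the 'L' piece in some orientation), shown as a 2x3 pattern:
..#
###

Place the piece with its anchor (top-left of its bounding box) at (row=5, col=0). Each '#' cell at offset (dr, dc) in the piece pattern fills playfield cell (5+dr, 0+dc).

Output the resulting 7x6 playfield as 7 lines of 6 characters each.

Fill (5+0,0+2) = (5,2)
Fill (5+1,0+0) = (6,0)
Fill (5+1,0+1) = (6,1)
Fill (5+1,0+2) = (6,2)

Answer: .#.#..
...#..
....##
....##
.....#
.##...
###.##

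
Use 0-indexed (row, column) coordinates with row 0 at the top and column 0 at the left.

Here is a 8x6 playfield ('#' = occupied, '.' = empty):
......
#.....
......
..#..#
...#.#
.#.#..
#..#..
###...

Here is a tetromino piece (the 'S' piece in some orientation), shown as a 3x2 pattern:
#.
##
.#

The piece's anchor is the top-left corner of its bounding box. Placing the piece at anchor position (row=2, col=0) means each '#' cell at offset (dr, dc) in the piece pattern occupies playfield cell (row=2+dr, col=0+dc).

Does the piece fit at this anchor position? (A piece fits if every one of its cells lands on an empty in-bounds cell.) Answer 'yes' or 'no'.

Check each piece cell at anchor (2, 0):
  offset (0,0) -> (2,0): empty -> OK
  offset (1,0) -> (3,0): empty -> OK
  offset (1,1) -> (3,1): empty -> OK
  offset (2,1) -> (4,1): empty -> OK
All cells valid: yes

Answer: yes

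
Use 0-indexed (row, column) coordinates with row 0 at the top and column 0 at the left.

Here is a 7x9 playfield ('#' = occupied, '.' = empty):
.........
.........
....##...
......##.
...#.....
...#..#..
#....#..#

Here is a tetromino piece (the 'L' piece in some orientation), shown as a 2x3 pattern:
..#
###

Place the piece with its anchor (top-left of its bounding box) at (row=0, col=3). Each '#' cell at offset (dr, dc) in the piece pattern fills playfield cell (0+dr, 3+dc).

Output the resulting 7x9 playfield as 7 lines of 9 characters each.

Fill (0+0,3+2) = (0,5)
Fill (0+1,3+0) = (1,3)
Fill (0+1,3+1) = (1,4)
Fill (0+1,3+2) = (1,5)

Answer: .....#...
...###...
....##...
......##.
...#.....
...#..#..
#....#..#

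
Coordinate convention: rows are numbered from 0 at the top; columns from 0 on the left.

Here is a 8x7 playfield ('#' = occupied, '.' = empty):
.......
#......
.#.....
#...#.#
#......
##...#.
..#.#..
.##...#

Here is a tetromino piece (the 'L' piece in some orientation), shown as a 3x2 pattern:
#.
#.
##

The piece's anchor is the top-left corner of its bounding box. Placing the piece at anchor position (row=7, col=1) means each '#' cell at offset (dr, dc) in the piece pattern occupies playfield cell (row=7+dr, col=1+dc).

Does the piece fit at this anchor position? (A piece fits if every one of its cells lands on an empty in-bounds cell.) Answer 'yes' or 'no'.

Answer: no

Derivation:
Check each piece cell at anchor (7, 1):
  offset (0,0) -> (7,1): occupied ('#') -> FAIL
  offset (1,0) -> (8,1): out of bounds -> FAIL
  offset (2,0) -> (9,1): out of bounds -> FAIL
  offset (2,1) -> (9,2): out of bounds -> FAIL
All cells valid: no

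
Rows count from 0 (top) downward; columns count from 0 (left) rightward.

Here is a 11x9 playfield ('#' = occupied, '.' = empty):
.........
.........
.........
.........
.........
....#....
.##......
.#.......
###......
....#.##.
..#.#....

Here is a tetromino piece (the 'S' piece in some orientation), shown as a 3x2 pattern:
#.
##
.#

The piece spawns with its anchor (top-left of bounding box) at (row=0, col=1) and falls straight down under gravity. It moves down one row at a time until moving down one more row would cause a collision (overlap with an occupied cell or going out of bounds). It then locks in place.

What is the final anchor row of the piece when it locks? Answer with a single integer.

Spawn at (row=0, col=1). Try each row:
  row 0: fits
  row 1: fits
  row 2: fits
  row 3: fits
  row 4: blocked -> lock at row 3

Answer: 3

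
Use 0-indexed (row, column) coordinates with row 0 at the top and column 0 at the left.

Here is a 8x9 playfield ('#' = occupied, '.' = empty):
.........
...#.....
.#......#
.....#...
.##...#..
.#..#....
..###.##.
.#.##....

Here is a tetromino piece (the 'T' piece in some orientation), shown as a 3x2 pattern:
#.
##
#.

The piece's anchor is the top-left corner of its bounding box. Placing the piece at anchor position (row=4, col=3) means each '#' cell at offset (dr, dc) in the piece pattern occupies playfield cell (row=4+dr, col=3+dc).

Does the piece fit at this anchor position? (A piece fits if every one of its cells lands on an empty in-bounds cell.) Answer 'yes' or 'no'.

Answer: no

Derivation:
Check each piece cell at anchor (4, 3):
  offset (0,0) -> (4,3): empty -> OK
  offset (1,0) -> (5,3): empty -> OK
  offset (1,1) -> (5,4): occupied ('#') -> FAIL
  offset (2,0) -> (6,3): occupied ('#') -> FAIL
All cells valid: no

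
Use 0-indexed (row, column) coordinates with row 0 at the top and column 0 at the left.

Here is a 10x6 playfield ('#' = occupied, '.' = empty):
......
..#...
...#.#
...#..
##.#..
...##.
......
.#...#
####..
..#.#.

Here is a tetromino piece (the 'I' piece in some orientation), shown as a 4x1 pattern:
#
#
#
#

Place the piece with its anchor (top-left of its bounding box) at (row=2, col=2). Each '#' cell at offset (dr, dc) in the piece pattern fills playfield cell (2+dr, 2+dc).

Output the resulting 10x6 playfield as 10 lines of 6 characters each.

Fill (2+0,2+0) = (2,2)
Fill (2+1,2+0) = (3,2)
Fill (2+2,2+0) = (4,2)
Fill (2+3,2+0) = (5,2)

Answer: ......
..#...
..##.#
..##..
####..
..###.
......
.#...#
####..
..#.#.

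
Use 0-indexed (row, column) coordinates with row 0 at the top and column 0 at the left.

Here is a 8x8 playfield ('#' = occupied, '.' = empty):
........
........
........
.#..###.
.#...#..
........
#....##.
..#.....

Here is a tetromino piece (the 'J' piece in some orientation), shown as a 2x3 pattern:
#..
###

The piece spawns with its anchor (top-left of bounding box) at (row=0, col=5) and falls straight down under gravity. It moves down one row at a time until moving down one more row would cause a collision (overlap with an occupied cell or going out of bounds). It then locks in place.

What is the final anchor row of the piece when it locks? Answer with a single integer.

Spawn at (row=0, col=5). Try each row:
  row 0: fits
  row 1: fits
  row 2: blocked -> lock at row 1

Answer: 1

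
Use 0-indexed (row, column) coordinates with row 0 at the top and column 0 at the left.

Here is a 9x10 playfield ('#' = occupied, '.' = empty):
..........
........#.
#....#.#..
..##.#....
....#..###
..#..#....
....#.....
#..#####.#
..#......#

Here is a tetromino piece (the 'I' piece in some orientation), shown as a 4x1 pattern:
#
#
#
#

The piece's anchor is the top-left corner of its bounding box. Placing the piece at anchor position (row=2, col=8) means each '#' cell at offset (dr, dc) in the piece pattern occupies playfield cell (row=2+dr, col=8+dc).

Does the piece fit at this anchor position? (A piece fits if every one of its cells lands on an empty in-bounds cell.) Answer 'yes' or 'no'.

Check each piece cell at anchor (2, 8):
  offset (0,0) -> (2,8): empty -> OK
  offset (1,0) -> (3,8): empty -> OK
  offset (2,0) -> (4,8): occupied ('#') -> FAIL
  offset (3,0) -> (5,8): empty -> OK
All cells valid: no

Answer: no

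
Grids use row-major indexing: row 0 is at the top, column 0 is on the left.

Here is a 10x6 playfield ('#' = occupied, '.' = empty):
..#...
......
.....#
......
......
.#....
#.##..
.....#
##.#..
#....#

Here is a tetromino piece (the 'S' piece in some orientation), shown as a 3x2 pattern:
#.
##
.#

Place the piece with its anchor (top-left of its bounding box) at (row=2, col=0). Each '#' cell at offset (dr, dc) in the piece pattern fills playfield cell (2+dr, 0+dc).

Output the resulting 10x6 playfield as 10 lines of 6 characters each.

Fill (2+0,0+0) = (2,0)
Fill (2+1,0+0) = (3,0)
Fill (2+1,0+1) = (3,1)
Fill (2+2,0+1) = (4,1)

Answer: ..#...
......
#....#
##....
.#....
.#....
#.##..
.....#
##.#..
#....#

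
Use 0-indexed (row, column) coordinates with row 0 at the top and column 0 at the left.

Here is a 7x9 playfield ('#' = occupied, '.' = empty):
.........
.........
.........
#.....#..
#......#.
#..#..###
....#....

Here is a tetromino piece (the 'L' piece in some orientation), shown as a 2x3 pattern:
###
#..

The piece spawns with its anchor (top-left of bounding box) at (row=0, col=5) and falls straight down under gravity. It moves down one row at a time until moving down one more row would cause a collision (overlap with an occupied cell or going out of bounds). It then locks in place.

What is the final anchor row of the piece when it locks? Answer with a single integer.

Answer: 2

Derivation:
Spawn at (row=0, col=5). Try each row:
  row 0: fits
  row 1: fits
  row 2: fits
  row 3: blocked -> lock at row 2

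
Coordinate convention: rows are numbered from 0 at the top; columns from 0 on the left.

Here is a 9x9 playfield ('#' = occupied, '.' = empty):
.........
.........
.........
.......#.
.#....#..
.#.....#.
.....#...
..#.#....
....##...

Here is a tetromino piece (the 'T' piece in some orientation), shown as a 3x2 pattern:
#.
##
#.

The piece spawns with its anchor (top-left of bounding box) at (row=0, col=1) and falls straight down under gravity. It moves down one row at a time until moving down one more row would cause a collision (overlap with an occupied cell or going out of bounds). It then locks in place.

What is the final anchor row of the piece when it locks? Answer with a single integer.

Answer: 1

Derivation:
Spawn at (row=0, col=1). Try each row:
  row 0: fits
  row 1: fits
  row 2: blocked -> lock at row 1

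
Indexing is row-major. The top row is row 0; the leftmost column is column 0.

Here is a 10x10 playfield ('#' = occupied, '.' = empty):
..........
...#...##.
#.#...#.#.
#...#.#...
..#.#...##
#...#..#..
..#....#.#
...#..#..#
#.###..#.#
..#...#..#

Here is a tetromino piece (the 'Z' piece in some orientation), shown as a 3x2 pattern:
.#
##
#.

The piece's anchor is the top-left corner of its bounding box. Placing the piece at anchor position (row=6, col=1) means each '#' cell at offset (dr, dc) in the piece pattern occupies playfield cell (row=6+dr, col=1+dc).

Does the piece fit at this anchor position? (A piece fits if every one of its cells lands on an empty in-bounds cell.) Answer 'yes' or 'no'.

Answer: no

Derivation:
Check each piece cell at anchor (6, 1):
  offset (0,1) -> (6,2): occupied ('#') -> FAIL
  offset (1,0) -> (7,1): empty -> OK
  offset (1,1) -> (7,2): empty -> OK
  offset (2,0) -> (8,1): empty -> OK
All cells valid: no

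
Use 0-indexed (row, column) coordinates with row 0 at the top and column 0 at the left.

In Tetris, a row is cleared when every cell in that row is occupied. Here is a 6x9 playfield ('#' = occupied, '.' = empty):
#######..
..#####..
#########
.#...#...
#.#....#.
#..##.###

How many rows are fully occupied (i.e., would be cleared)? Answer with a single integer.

Check each row:
  row 0: 2 empty cells -> not full
  row 1: 4 empty cells -> not full
  row 2: 0 empty cells -> FULL (clear)
  row 3: 7 empty cells -> not full
  row 4: 6 empty cells -> not full
  row 5: 3 empty cells -> not full
Total rows cleared: 1

Answer: 1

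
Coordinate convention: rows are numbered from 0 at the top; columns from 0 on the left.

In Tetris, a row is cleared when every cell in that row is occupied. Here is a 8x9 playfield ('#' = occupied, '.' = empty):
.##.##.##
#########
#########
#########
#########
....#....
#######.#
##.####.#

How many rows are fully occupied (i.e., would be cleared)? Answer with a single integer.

Check each row:
  row 0: 3 empty cells -> not full
  row 1: 0 empty cells -> FULL (clear)
  row 2: 0 empty cells -> FULL (clear)
  row 3: 0 empty cells -> FULL (clear)
  row 4: 0 empty cells -> FULL (clear)
  row 5: 8 empty cells -> not full
  row 6: 1 empty cell -> not full
  row 7: 2 empty cells -> not full
Total rows cleared: 4

Answer: 4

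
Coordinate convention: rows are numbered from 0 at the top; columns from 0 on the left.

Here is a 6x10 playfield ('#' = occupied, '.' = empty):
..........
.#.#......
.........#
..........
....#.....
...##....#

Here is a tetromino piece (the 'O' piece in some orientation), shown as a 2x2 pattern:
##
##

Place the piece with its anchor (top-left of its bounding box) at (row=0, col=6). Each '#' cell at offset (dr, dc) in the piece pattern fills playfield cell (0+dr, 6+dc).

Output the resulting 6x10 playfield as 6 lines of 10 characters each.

Fill (0+0,6+0) = (0,6)
Fill (0+0,6+1) = (0,7)
Fill (0+1,6+0) = (1,6)
Fill (0+1,6+1) = (1,7)

Answer: ......##..
.#.#..##..
.........#
..........
....#.....
...##....#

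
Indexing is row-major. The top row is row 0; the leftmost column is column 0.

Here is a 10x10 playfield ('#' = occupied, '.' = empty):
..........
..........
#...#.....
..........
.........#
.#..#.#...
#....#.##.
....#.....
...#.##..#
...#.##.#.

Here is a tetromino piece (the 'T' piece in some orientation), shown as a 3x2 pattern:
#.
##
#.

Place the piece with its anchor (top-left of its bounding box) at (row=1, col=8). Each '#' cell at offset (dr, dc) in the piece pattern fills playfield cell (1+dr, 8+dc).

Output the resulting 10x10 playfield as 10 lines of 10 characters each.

Answer: ..........
........#.
#...#...##
........#.
.........#
.#..#.#...
#....#.##.
....#.....
...#.##..#
...#.##.#.

Derivation:
Fill (1+0,8+0) = (1,8)
Fill (1+1,8+0) = (2,8)
Fill (1+1,8+1) = (2,9)
Fill (1+2,8+0) = (3,8)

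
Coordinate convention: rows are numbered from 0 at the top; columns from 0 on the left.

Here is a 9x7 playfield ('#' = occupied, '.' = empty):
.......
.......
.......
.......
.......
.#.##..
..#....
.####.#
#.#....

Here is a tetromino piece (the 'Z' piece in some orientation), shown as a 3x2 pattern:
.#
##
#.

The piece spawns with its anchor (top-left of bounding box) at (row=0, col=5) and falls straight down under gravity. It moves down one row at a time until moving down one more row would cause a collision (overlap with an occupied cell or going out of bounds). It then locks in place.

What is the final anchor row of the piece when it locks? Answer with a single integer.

Spawn at (row=0, col=5). Try each row:
  row 0: fits
  row 1: fits
  row 2: fits
  row 3: fits
  row 4: fits
  row 5: fits
  row 6: blocked -> lock at row 5

Answer: 5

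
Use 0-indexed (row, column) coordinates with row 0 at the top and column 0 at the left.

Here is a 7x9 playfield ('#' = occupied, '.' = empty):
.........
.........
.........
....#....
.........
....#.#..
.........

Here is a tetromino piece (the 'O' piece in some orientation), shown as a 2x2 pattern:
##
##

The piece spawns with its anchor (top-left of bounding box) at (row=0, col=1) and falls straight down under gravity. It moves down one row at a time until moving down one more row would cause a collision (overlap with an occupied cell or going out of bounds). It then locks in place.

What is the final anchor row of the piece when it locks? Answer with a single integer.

Answer: 5

Derivation:
Spawn at (row=0, col=1). Try each row:
  row 0: fits
  row 1: fits
  row 2: fits
  row 3: fits
  row 4: fits
  row 5: fits
  row 6: blocked -> lock at row 5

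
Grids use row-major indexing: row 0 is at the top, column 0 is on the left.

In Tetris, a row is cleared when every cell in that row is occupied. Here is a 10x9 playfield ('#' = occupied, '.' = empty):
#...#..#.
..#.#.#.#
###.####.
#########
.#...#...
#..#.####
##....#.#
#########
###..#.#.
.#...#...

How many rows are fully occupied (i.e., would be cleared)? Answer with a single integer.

Check each row:
  row 0: 6 empty cells -> not full
  row 1: 5 empty cells -> not full
  row 2: 2 empty cells -> not full
  row 3: 0 empty cells -> FULL (clear)
  row 4: 7 empty cells -> not full
  row 5: 3 empty cells -> not full
  row 6: 5 empty cells -> not full
  row 7: 0 empty cells -> FULL (clear)
  row 8: 4 empty cells -> not full
  row 9: 7 empty cells -> not full
Total rows cleared: 2

Answer: 2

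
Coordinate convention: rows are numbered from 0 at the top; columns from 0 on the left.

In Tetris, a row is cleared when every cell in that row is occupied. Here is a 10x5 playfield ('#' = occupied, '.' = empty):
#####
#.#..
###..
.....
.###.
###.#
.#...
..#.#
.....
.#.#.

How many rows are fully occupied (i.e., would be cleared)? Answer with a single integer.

Answer: 1

Derivation:
Check each row:
  row 0: 0 empty cells -> FULL (clear)
  row 1: 3 empty cells -> not full
  row 2: 2 empty cells -> not full
  row 3: 5 empty cells -> not full
  row 4: 2 empty cells -> not full
  row 5: 1 empty cell -> not full
  row 6: 4 empty cells -> not full
  row 7: 3 empty cells -> not full
  row 8: 5 empty cells -> not full
  row 9: 3 empty cells -> not full
Total rows cleared: 1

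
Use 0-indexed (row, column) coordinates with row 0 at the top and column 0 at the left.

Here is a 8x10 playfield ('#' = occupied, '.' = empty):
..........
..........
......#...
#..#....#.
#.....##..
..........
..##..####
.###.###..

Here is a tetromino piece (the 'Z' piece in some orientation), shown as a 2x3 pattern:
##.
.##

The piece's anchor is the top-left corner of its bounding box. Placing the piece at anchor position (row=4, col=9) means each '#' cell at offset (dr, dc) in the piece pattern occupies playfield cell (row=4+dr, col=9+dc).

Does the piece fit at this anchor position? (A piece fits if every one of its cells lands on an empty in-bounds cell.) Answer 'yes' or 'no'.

Check each piece cell at anchor (4, 9):
  offset (0,0) -> (4,9): empty -> OK
  offset (0,1) -> (4,10): out of bounds -> FAIL
  offset (1,1) -> (5,10): out of bounds -> FAIL
  offset (1,2) -> (5,11): out of bounds -> FAIL
All cells valid: no

Answer: no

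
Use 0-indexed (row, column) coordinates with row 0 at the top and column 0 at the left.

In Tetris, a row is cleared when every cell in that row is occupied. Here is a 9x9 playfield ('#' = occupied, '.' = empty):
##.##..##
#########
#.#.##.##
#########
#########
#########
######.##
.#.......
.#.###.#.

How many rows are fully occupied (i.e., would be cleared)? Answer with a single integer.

Answer: 4

Derivation:
Check each row:
  row 0: 3 empty cells -> not full
  row 1: 0 empty cells -> FULL (clear)
  row 2: 3 empty cells -> not full
  row 3: 0 empty cells -> FULL (clear)
  row 4: 0 empty cells -> FULL (clear)
  row 5: 0 empty cells -> FULL (clear)
  row 6: 1 empty cell -> not full
  row 7: 8 empty cells -> not full
  row 8: 4 empty cells -> not full
Total rows cleared: 4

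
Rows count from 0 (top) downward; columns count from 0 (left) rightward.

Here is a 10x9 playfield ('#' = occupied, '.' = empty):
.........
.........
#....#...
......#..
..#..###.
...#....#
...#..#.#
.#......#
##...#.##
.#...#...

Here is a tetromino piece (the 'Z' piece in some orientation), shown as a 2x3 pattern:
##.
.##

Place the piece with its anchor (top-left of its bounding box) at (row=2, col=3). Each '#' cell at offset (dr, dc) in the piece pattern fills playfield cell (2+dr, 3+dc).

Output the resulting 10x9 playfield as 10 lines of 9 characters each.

Answer: .........
.........
#..###...
....###..
..#..###.
...#....#
...#..#.#
.#......#
##...#.##
.#...#...

Derivation:
Fill (2+0,3+0) = (2,3)
Fill (2+0,3+1) = (2,4)
Fill (2+1,3+1) = (3,4)
Fill (2+1,3+2) = (3,5)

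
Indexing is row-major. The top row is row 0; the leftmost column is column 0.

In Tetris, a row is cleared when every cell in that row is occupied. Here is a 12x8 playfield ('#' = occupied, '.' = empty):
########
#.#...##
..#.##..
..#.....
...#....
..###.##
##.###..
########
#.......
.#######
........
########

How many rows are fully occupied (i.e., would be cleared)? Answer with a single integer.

Check each row:
  row 0: 0 empty cells -> FULL (clear)
  row 1: 4 empty cells -> not full
  row 2: 5 empty cells -> not full
  row 3: 7 empty cells -> not full
  row 4: 7 empty cells -> not full
  row 5: 3 empty cells -> not full
  row 6: 3 empty cells -> not full
  row 7: 0 empty cells -> FULL (clear)
  row 8: 7 empty cells -> not full
  row 9: 1 empty cell -> not full
  row 10: 8 empty cells -> not full
  row 11: 0 empty cells -> FULL (clear)
Total rows cleared: 3

Answer: 3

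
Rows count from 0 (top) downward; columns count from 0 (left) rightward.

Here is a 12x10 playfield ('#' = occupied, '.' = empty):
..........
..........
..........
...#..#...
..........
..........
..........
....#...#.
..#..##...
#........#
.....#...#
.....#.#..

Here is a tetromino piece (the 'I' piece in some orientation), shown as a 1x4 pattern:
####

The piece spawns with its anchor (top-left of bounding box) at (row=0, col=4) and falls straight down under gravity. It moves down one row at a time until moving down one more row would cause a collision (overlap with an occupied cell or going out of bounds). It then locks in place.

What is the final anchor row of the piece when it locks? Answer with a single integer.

Answer: 2

Derivation:
Spawn at (row=0, col=4). Try each row:
  row 0: fits
  row 1: fits
  row 2: fits
  row 3: blocked -> lock at row 2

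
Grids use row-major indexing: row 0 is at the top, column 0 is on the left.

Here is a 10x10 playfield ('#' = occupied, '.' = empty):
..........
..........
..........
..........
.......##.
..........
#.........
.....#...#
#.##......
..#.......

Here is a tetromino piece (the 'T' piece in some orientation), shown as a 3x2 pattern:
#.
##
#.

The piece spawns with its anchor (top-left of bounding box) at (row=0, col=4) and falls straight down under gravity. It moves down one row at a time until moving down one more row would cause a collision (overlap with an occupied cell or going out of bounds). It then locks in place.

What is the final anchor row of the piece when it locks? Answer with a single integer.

Spawn at (row=0, col=4). Try each row:
  row 0: fits
  row 1: fits
  row 2: fits
  row 3: fits
  row 4: fits
  row 5: fits
  row 6: blocked -> lock at row 5

Answer: 5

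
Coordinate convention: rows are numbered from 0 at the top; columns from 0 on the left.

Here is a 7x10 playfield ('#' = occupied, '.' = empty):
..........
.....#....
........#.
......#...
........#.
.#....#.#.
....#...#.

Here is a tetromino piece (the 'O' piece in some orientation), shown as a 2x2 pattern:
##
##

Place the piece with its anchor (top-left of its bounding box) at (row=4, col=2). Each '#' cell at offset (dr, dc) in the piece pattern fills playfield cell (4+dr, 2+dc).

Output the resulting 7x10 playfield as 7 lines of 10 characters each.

Fill (4+0,2+0) = (4,2)
Fill (4+0,2+1) = (4,3)
Fill (4+1,2+0) = (5,2)
Fill (4+1,2+1) = (5,3)

Answer: ..........
.....#....
........#.
......#...
..##....#.
.###..#.#.
....#...#.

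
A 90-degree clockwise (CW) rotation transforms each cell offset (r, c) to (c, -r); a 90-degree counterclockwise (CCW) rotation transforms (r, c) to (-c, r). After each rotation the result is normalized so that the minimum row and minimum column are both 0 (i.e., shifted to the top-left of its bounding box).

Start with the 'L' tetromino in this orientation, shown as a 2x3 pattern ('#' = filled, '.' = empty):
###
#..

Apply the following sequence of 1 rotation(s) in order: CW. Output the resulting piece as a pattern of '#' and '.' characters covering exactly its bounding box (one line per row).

Start:
###
#..
After rotation 1 (CW):
##
.#
.#

Answer: ##
.#
.#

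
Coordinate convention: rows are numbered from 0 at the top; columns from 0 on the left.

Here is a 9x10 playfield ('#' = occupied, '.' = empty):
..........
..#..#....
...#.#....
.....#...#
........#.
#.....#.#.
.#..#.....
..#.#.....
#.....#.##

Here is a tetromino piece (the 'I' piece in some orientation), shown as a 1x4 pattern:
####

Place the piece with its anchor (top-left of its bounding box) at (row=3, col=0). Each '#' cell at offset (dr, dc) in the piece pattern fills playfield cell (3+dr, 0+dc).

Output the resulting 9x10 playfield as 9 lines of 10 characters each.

Answer: ..........
..#..#....
...#.#....
####.#...#
........#.
#.....#.#.
.#..#.....
..#.#.....
#.....#.##

Derivation:
Fill (3+0,0+0) = (3,0)
Fill (3+0,0+1) = (3,1)
Fill (3+0,0+2) = (3,2)
Fill (3+0,0+3) = (3,3)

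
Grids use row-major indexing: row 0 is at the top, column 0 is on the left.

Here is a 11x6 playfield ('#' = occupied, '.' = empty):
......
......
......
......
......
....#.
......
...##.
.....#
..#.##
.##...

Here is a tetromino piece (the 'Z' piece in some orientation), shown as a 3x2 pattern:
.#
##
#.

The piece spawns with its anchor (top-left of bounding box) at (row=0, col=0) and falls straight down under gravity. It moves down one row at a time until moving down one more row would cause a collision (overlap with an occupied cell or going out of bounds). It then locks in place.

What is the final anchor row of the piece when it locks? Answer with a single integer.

Answer: 8

Derivation:
Spawn at (row=0, col=0). Try each row:
  row 0: fits
  row 1: fits
  row 2: fits
  row 3: fits
  row 4: fits
  row 5: fits
  row 6: fits
  row 7: fits
  row 8: fits
  row 9: blocked -> lock at row 8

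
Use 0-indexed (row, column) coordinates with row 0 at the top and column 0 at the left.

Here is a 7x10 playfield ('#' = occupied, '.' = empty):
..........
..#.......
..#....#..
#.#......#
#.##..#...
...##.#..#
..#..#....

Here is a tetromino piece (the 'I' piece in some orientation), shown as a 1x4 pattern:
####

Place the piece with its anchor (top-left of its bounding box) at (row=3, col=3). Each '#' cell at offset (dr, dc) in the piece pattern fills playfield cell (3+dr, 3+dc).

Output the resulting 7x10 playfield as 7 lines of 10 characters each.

Fill (3+0,3+0) = (3,3)
Fill (3+0,3+1) = (3,4)
Fill (3+0,3+2) = (3,5)
Fill (3+0,3+3) = (3,6)

Answer: ..........
..#.......
..#....#..
#.#####..#
#.##..#...
...##.#..#
..#..#....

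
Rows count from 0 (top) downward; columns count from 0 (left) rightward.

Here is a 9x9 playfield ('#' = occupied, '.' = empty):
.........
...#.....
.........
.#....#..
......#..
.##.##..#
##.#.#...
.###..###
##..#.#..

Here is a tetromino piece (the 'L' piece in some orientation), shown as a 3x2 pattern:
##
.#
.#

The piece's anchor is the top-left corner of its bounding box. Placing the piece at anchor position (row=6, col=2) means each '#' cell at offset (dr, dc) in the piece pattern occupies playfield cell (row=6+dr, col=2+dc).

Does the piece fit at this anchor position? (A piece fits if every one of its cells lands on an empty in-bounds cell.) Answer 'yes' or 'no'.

Check each piece cell at anchor (6, 2):
  offset (0,0) -> (6,2): empty -> OK
  offset (0,1) -> (6,3): occupied ('#') -> FAIL
  offset (1,1) -> (7,3): occupied ('#') -> FAIL
  offset (2,1) -> (8,3): empty -> OK
All cells valid: no

Answer: no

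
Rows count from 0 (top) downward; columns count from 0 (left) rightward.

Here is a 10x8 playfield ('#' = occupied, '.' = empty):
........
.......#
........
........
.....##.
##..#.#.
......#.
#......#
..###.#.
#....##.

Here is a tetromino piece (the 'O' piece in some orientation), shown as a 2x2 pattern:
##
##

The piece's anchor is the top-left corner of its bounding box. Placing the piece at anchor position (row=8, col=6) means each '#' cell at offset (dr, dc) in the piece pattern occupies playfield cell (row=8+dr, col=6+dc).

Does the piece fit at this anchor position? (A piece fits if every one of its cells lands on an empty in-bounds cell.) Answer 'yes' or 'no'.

Check each piece cell at anchor (8, 6):
  offset (0,0) -> (8,6): occupied ('#') -> FAIL
  offset (0,1) -> (8,7): empty -> OK
  offset (1,0) -> (9,6): occupied ('#') -> FAIL
  offset (1,1) -> (9,7): empty -> OK
All cells valid: no

Answer: no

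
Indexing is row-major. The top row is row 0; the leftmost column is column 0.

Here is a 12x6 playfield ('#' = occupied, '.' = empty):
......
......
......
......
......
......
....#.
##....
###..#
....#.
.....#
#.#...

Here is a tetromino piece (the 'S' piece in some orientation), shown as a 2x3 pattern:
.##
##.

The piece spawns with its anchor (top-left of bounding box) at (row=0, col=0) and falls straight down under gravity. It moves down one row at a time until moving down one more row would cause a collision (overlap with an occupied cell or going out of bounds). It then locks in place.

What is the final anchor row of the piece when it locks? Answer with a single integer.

Answer: 5

Derivation:
Spawn at (row=0, col=0). Try each row:
  row 0: fits
  row 1: fits
  row 2: fits
  row 3: fits
  row 4: fits
  row 5: fits
  row 6: blocked -> lock at row 5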